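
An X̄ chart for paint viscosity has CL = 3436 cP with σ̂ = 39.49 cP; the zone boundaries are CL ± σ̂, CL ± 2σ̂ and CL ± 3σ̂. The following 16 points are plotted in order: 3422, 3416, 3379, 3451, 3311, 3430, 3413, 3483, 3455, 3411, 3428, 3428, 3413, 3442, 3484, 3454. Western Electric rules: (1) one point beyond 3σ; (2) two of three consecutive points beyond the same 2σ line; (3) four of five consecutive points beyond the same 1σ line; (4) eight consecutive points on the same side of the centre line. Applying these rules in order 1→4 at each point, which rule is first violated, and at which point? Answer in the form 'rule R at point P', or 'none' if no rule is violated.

rule 1 at point 5

Zone of each point (C = within 1σ̂, B = 1σ̂–2σ̂, A = 2σ̂–3σ̂, * = beyond 3σ̂; sign = side of CL): 1:-C, 2:-C, 3:-B, 4:+C, 5:-*, 6:-C, 7:-C, 8:+B, 9:+C, 10:-C, 11:-C, 12:-C, 13:-C, 14:+C, 15:+B, 16:+C
Rule 1 (one point beyond the 3σ limits) is satisfied at point 5.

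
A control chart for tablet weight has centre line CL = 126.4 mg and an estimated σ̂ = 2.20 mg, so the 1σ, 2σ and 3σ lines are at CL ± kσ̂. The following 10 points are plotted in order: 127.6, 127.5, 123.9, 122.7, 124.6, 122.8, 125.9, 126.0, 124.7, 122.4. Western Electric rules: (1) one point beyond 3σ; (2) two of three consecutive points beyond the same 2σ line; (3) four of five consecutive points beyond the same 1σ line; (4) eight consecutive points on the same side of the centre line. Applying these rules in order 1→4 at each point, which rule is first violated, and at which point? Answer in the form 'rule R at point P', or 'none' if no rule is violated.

Zone of each point (C = within 1σ̂, B = 1σ̂–2σ̂, A = 2σ̂–3σ̂, * = beyond 3σ̂; sign = side of CL): 1:+C, 2:+C, 3:-B, 4:-B, 5:-C, 6:-B, 7:-C, 8:-C, 9:-C, 10:-B
Rule 4 (eight consecutive points on the same side of the centre line) is satisfied at point 10.

rule 4 at point 10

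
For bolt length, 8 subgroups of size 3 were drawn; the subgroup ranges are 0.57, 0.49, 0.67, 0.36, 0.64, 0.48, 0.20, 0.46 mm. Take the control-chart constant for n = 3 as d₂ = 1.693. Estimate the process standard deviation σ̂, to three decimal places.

R̄ = (0.57 + 0.49 + 0.67 + 0.36 + 0.64 + 0.48 + 0.20 + 0.46) / 8 = 0.4838
σ̂ = R̄ / d₂ = 0.4838 / 1.693 = 0.2857

0.286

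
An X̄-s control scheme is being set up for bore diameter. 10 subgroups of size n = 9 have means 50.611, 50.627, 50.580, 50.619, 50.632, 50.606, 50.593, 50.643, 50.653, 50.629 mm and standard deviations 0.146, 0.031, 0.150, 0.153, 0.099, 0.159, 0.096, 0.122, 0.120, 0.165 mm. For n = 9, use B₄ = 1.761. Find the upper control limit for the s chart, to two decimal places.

s̄ = (0.146 + 0.031 + 0.150 + 0.153 + 0.099 + 0.159 + 0.096 + 0.122 + 0.120 + 0.165) / 10 = 0.1241
UCL_s = B₄·s̄ = 1.761 × 0.1241 = 0.2185

0.22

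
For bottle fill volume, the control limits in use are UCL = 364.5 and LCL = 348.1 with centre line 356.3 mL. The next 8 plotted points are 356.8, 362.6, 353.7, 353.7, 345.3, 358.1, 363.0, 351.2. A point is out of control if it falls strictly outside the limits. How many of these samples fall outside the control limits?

1

Compare each point to [348.1, 364.5]: sample 5 = 345.3 < LCL.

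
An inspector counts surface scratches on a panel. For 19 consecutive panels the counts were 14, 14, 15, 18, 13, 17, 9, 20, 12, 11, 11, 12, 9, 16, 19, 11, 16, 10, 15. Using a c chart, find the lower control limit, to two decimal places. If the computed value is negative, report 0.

c̄ = (14 + 14 + 15 + 18 + 13 + 17 + 9 + 20 + 12 + 11 + 11 + 12 + 9 + 16 + 19 + 11 + 16 + 10 + 15) / 19 = 262 / 19 = 13.7895
LCL = c̄ − 3√c̄ = 13.7895 − 3 × 3.7134 = 2.6492

2.65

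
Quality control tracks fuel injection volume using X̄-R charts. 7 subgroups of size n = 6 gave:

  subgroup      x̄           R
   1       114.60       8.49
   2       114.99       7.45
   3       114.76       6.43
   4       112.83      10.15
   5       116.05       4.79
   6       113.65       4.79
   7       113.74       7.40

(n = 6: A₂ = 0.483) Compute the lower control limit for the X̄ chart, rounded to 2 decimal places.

110.96

X̄̄ = (114.60 + 114.99 + 114.76 + 112.83 + 116.05 + 113.65 + 113.74) / 7 = 800.6200 / 7 = 114.3743
R̄ = (8.49 + 7.45 + 6.43 + 10.15 + 4.79 + 4.79 + 7.40) / 7 = 49.5000 / 7 = 7.0714
LCL = X̄̄ − A₂·R̄ = 114.3743 − 0.483 × 7.0714 = 110.9588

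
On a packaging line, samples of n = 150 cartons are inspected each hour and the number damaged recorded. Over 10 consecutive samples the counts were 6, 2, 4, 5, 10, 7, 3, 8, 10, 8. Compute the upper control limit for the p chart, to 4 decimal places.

p̄ = Σdᵢ / (k·n) = 63 / (10 × 150) = 0.04200
UCL = p̄ + 3·√(p̄(1−p̄)/n) = 0.04200 + 3 × √(0.04200×0.95800/150) = 0.04200 + 3 × 0.01638 = 0.09113

0.0911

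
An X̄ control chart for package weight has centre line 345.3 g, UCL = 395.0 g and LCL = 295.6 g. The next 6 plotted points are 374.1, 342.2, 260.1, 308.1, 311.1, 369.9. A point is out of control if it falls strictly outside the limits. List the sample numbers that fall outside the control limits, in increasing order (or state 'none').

3

Compare each point to [295.6, 395.0]: sample 3 = 260.1 < LCL.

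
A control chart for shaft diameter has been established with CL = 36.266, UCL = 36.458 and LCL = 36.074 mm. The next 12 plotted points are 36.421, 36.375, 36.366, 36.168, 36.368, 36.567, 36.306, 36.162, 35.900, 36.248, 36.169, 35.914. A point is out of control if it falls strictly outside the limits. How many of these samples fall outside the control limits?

3

Compare each point to [36.074, 36.458]: sample 6 = 36.567 > UCL; sample 9 = 35.900 < LCL; sample 12 = 35.914 < LCL.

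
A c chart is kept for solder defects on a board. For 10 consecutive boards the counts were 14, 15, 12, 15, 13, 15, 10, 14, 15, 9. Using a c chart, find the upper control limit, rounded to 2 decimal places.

24.10

c̄ = (14 + 15 + 12 + 15 + 13 + 15 + 10 + 14 + 15 + 9) / 10 = 132 / 10 = 13.2000
UCL = c̄ + 3√c̄ = 13.2000 + 3 × √13.2000 = 13.2000 + 3 × 3.6332 = 24.0995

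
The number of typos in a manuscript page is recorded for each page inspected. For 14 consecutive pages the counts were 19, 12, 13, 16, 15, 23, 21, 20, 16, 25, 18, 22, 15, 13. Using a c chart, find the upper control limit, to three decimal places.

30.341

c̄ = (19 + 12 + 13 + 16 + 15 + 23 + 21 + 20 + 16 + 25 + 18 + 22 + 15 + 13) / 14 = 248 / 14 = 17.7143
UCL = c̄ + 3√c̄ = 17.7143 + 3 × √17.7143 = 17.7143 + 3 × 4.2088 = 30.3408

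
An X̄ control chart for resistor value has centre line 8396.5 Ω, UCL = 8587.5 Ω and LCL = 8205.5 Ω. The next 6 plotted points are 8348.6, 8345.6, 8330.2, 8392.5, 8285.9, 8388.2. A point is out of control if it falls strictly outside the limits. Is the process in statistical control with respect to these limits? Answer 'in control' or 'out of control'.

All 6 points lie within [8205.5, 8587.5].

in control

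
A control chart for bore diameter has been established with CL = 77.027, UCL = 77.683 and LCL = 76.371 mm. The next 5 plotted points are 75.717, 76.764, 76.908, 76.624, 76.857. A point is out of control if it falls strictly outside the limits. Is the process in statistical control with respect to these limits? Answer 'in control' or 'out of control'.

Compare each point to [76.371, 77.683]: sample 1 = 75.717 < LCL.

out of control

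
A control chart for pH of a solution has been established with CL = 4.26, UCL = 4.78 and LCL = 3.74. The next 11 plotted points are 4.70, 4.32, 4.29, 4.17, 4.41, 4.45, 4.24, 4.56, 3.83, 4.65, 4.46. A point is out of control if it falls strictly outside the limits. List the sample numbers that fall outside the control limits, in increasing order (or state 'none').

All 11 points lie within [3.74, 4.78].

none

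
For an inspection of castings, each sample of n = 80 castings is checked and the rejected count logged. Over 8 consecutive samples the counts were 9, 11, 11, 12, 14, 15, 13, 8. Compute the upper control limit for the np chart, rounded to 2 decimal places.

p̄ = Σdᵢ / (k·n) = 93 / (8 × 80) = 0.14531
UCL = np̄ + 3·√(np̄(1−p̄)) = 11.6250 + 3 × √(11.6250×0.85469) = 11.6250 + 3 × 3.1521 = 21.0813

21.08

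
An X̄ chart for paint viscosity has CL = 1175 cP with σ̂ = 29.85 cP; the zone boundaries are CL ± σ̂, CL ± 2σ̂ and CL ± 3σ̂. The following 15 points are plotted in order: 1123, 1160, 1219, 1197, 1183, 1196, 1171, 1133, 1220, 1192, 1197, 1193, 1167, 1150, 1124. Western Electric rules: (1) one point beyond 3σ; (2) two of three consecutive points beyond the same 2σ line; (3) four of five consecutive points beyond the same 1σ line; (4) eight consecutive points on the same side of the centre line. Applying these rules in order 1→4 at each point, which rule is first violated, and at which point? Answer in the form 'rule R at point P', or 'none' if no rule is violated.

Zone of each point (C = within 1σ̂, B = 1σ̂–2σ̂, A = 2σ̂–3σ̂, * = beyond 3σ̂; sign = side of CL): 1:-B, 2:-C, 3:+B, 4:+C, 5:+C, 6:+C, 7:-C, 8:-B, 9:+B, 10:+C, 11:+C, 12:+C, 13:-C, 14:-C, 15:-B
No rule fires across all 15 points.

none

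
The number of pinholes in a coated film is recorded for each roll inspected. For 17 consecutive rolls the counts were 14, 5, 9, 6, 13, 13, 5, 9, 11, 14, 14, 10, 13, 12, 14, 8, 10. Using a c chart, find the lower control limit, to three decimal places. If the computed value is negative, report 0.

0.826

c̄ = (14 + 5 + 9 + 6 + 13 + 13 + 5 + 9 + 11 + 14 + 14 + 10 + 13 + 12 + 14 + 8 + 10) / 17 = 180 / 17 = 10.5882
LCL = c̄ − 3√c̄ = 10.5882 − 3 × 3.2540 = 0.8264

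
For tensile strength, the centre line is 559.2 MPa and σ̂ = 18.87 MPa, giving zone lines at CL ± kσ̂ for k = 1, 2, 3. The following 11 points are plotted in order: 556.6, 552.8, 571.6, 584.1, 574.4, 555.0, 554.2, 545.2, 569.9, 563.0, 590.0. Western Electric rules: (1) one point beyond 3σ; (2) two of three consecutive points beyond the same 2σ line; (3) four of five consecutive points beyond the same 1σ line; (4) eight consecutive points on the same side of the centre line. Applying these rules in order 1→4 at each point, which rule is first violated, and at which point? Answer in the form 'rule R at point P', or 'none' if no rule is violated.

Zone of each point (C = within 1σ̂, B = 1σ̂–2σ̂, A = 2σ̂–3σ̂, * = beyond 3σ̂; sign = side of CL): 1:-C, 2:-C, 3:+C, 4:+B, 5:+C, 6:-C, 7:-C, 8:-C, 9:+C, 10:+C, 11:+B
No rule fires across all 11 points.

none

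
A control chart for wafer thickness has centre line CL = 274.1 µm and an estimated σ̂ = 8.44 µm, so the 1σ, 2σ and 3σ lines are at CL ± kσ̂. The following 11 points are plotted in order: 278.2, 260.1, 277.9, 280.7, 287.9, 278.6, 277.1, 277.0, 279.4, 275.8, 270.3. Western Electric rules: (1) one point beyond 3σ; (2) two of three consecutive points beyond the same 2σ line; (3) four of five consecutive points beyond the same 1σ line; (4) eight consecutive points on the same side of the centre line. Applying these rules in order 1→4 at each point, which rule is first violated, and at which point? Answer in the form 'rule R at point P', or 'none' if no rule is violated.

Zone of each point (C = within 1σ̂, B = 1σ̂–2σ̂, A = 2σ̂–3σ̂, * = beyond 3σ̂; sign = side of CL): 1:+C, 2:-B, 3:+C, 4:+C, 5:+B, 6:+C, 7:+C, 8:+C, 9:+C, 10:+C, 11:-C
Rule 4 (eight consecutive points on the same side of the centre line) is satisfied at point 10.

rule 4 at point 10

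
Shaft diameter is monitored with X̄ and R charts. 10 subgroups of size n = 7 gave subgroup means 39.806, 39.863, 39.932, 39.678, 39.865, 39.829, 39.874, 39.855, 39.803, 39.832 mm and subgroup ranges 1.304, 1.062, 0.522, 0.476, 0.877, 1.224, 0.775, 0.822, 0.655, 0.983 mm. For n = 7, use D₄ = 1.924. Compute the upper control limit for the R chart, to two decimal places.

R̄ = (1.304 + 1.062 + 0.522 + 0.476 + 0.877 + 1.224 + 0.775 + 0.822 + 0.655 + 0.983) / 10 = 8.7000 / 10 = 0.8700
UCL_R = D₄·R̄ = 1.924 × 0.8700 = 1.6739

1.67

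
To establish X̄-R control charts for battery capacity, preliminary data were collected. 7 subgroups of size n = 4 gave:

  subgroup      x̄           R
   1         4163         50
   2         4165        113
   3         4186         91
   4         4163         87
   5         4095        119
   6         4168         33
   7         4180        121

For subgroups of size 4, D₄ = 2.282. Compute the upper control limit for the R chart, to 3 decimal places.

R̄ = (50 + 113 + 91 + 87 + 119 + 33 + 121) / 7 = 614.0000 / 7 = 87.7143
UCL_R = D₄·R̄ = 2.282 × 87.7143 = 200.1640

200.164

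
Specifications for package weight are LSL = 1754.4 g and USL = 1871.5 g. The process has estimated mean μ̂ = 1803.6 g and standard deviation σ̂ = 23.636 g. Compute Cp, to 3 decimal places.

0.826

Cp = (USL − LSL) / (6σ̂) = (1871.5 − 1754.4) / (6 × 23.636) = 117.1000 / 141.8160 = 0.8257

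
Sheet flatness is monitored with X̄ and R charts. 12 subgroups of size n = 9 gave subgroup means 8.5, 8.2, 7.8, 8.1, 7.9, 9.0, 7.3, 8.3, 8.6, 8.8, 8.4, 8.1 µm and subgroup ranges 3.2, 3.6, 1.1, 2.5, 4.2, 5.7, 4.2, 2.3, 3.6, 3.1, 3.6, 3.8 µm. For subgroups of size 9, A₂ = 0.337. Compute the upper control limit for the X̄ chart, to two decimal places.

9.40

X̄̄ = (8.5 + 8.2 + 7.8 + 8.1 + 7.9 + 9.0 + 7.3 + 8.3 + 8.6 + 8.8 + 8.4 + 8.1) / 12 = 99.0000 / 12 = 8.2500
R̄ = (3.2 + 3.6 + 1.1 + 2.5 + 4.2 + 5.7 + 4.2 + 2.3 + 3.6 + 3.1 + 3.6 + 3.8) / 12 = 40.9000 / 12 = 3.4083
UCL = X̄̄ + A₂·R̄ = 8.2500 + 0.337 × 3.4083 = 9.3986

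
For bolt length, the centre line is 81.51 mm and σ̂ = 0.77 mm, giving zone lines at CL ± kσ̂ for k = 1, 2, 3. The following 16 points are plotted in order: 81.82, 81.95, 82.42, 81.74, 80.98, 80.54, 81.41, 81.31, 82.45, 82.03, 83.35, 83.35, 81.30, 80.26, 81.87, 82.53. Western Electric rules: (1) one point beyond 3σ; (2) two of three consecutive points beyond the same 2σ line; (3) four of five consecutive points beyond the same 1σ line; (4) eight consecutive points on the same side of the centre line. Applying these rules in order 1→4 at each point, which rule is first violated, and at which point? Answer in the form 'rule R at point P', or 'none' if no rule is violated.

rule 2 at point 12

Zone of each point (C = within 1σ̂, B = 1σ̂–2σ̂, A = 2σ̂–3σ̂, * = beyond 3σ̂; sign = side of CL): 1:+C, 2:+C, 3:+B, 4:+C, 5:-C, 6:-B, 7:-C, 8:-C, 9:+B, 10:+C, 11:+A, 12:+A, 13:-C, 14:-B, 15:+C, 16:+B
Rule 2 (two of three consecutive points beyond the same 2σ limit) is satisfied at point 12.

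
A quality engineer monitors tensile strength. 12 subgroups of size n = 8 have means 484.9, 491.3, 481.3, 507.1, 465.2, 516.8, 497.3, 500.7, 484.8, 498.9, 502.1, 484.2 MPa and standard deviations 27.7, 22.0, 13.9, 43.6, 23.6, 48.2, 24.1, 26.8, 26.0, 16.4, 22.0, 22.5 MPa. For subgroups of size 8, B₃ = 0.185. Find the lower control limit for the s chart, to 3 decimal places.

4.884

s̄ = (27.7 + 22.0 + 13.9 + 43.6 + 23.6 + 48.2 + 24.1 + 26.8 + 26.0 + 16.4 + 22.0 + 22.5) / 12 = 26.4000
LCL_s = B₃·s̄ = 0.185 × 26.4000 = 4.8840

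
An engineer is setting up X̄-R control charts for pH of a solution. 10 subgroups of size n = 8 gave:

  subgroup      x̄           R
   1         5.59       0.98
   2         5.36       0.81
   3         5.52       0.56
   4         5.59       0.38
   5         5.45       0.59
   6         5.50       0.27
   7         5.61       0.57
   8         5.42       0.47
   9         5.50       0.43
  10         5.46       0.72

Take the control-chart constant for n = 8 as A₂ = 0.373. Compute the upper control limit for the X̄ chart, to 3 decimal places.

X̄̄ = (5.59 + 5.36 + 5.52 + 5.59 + 5.45 + 5.50 + 5.61 + 5.42 + 5.50 + 5.46) / 10 = 55.0000 / 10 = 5.5000
R̄ = (0.98 + 0.81 + 0.56 + 0.38 + 0.59 + 0.27 + 0.57 + 0.47 + 0.43 + 0.72) / 10 = 5.7800 / 10 = 0.5780
UCL = X̄̄ + A₂·R̄ = 5.5000 + 0.373 × 0.5780 = 5.7156

5.716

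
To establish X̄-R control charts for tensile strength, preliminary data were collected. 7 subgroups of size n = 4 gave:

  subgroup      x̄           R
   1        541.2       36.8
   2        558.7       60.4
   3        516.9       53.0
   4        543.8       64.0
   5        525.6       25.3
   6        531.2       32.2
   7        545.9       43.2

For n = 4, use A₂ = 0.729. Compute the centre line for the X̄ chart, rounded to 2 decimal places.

X̄̄ = (541.2 + 558.7 + 516.9 + 543.8 + 525.6 + 531.2 + 545.9) / 7 = 3763.3000 / 7 = 537.6143
CL = X̄̄ = 537.6143

537.61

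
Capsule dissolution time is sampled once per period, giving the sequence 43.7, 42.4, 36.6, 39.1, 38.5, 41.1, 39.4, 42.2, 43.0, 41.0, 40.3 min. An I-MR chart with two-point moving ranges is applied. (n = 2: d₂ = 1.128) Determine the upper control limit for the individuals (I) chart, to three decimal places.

46.196

X̄ = (43.7 + 42.4 + 36.6 + 39.1 + 38.5 + 41.1 + 39.4 + 42.2 + 43.0 + 41.0 + 40.3) / 11 = 40.6636
Moving ranges: 1.3, 5.8, 2.5, 0.6, 2.6, 1.7, 2.8, 0.8, 2.0, 0.7; M̄R̄ = 20.8000 / 10 = 2.0800
UCL = X̄ + 3·M̄R̄/d₂ = 40.6636 + 3 × 2.0800 / 1.128 = 46.1956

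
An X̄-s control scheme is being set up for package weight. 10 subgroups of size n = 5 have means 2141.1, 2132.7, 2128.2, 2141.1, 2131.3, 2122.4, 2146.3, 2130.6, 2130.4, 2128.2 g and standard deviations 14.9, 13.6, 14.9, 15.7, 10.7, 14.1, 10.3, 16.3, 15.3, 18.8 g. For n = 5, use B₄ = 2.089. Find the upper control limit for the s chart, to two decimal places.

30.21

s̄ = (14.9 + 13.6 + 14.9 + 15.7 + 10.7 + 14.1 + 10.3 + 16.3 + 15.3 + 18.8) / 10 = 14.4600
UCL_s = B₄·s̄ = 2.089 × 14.4600 = 30.2069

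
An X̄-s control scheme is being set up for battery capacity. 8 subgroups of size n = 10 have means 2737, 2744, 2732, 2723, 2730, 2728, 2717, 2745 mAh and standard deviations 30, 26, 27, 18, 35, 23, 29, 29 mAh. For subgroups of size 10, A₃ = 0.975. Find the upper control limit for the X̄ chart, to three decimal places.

X̄̄ = (2737 + 2744 + 2732 + 2723 + 2730 + 2728 + 2717 + 2745) / 8 = 2732.0000
s̄ = (30 + 26 + 27 + 18 + 35 + 23 + 29 + 29) / 8 = 27.1250
UCL = X̄̄ + A₃·s̄ = 2732.0000 + 0.975 × 27.1250 = 2758.4469

2758.447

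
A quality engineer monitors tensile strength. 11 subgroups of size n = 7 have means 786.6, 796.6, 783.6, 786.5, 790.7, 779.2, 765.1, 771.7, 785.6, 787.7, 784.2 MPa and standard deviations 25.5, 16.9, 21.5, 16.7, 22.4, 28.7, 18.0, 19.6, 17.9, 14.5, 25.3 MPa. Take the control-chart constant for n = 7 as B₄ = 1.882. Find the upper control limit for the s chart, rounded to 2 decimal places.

38.84

s̄ = (25.5 + 16.9 + 21.5 + 16.7 + 22.4 + 28.7 + 18.0 + 19.6 + 17.9 + 14.5 + 25.3) / 11 = 20.6364
UCL_s = B₄·s̄ = 1.882 × 20.6364 = 38.8376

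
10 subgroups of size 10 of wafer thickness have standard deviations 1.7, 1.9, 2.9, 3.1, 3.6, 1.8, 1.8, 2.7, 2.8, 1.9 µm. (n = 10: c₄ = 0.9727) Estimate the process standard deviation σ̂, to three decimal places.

2.488

s̄ = (1.7 + 1.9 + 2.9 + 3.1 + 3.6 + 1.8 + 1.8 + 2.7 + 2.8 + 1.9) / 10 = 2.4200
σ̂ = s̄ / c₄ = 2.4200 / 0.9727 = 2.4879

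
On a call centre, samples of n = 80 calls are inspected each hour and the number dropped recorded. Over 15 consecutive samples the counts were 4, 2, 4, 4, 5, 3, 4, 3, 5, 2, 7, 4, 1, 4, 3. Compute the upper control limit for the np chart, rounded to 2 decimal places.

p̄ = Σdᵢ / (k·n) = 55 / (15 × 80) = 0.04583
UCL = np̄ + 3·√(np̄(1−p̄)) = 3.6667 + 3 × √(3.6667×0.95417) = 3.6667 + 3 × 1.8705 = 9.2780

9.28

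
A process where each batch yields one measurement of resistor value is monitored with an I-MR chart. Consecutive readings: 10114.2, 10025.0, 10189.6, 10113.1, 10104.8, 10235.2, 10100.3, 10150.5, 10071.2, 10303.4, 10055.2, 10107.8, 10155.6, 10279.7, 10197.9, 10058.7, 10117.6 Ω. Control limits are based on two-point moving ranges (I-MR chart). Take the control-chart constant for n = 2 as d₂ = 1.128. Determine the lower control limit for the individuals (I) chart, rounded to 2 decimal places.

9854.38

X̄ = (10114.2 + 10025.0 + 10189.6 + 10113.1 + 10104.8 + 10235.2 + 10100.3 + 10150.5 + 10071.2 + 10303.4 + 10055.2 + 10107.8 + 10155.6 + 10279.7 + 10197.9 + 10058.7 + 10117.6) / 17 = 10139.9882
Moving ranges: 89.2, 164.6, 76.5, 8.3, 130.4, 134.9, 50.2, 79.3, 232.2, 248.2, 52.6, 47.8, 124.1, 81.8, 139.2, 58.9; M̄R̄ = 1718.2000 / 16 = 107.3875
LCL = X̄ − 3·M̄R̄/d₂ = 10139.9882 − 3 × 107.3875 / 1.128 = 9854.3832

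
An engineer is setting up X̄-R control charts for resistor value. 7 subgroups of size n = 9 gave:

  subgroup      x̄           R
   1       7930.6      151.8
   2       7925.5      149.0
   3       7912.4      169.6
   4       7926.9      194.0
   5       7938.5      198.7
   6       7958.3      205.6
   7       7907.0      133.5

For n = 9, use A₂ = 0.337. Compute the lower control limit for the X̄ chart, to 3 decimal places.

7870.580

X̄̄ = (7930.6 + 7925.5 + 7912.4 + 7926.9 + 7938.5 + 7958.3 + 7907.0) / 7 = 55499.2000 / 7 = 7928.4571
R̄ = (151.8 + 149.0 + 169.6 + 194.0 + 198.7 + 205.6 + 133.5) / 7 = 1202.2000 / 7 = 171.7429
LCL = X̄̄ − A₂·R̄ = 7928.4571 − 0.337 × 171.7429 = 7870.5798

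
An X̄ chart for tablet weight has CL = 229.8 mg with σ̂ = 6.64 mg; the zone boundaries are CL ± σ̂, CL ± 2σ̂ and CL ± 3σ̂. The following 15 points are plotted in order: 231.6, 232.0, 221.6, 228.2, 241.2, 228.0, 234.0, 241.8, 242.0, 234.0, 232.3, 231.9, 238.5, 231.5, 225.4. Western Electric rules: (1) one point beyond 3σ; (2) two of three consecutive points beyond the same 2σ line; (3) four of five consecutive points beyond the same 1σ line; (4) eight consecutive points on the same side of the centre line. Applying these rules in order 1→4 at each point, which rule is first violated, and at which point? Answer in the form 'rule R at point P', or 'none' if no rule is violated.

rule 4 at point 14

Zone of each point (C = within 1σ̂, B = 1σ̂–2σ̂, A = 2σ̂–3σ̂, * = beyond 3σ̂; sign = side of CL): 1:+C, 2:+C, 3:-B, 4:-C, 5:+B, 6:-C, 7:+C, 8:+B, 9:+B, 10:+C, 11:+C, 12:+C, 13:+B, 14:+C, 15:-C
Rule 4 (eight consecutive points on the same side of the centre line) is satisfied at point 14.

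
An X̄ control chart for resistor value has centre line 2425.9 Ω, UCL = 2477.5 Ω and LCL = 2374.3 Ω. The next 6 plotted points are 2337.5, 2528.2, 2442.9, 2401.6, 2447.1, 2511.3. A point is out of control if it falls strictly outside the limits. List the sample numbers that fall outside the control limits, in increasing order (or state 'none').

Compare each point to [2374.3, 2477.5]: sample 1 = 2337.5 < LCL; sample 2 = 2528.2 > UCL; sample 6 = 2511.3 > UCL.

1, 2, 6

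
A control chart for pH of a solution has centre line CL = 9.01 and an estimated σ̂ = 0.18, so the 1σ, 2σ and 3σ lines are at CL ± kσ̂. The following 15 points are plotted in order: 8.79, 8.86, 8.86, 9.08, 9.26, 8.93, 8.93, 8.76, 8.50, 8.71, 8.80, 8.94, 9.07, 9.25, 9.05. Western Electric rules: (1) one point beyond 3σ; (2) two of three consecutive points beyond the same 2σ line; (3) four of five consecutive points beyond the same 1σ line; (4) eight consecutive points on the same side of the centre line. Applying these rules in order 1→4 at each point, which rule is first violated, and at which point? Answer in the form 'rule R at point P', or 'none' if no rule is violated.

rule 3 at point 11

Zone of each point (C = within 1σ̂, B = 1σ̂–2σ̂, A = 2σ̂–3σ̂, * = beyond 3σ̂; sign = side of CL): 1:-B, 2:-C, 3:-C, 4:+C, 5:+B, 6:-C, 7:-C, 8:-B, 9:-A, 10:-B, 11:-B, 12:-C, 13:+C, 14:+B, 15:+C
Rule 3 (four of five consecutive points beyond the same 1σ limit) is satisfied at point 11.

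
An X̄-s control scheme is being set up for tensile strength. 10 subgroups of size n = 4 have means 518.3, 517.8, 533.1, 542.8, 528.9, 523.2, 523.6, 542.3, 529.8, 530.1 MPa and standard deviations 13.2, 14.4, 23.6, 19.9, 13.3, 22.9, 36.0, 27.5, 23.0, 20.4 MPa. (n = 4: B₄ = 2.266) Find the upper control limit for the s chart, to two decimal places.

48.54

s̄ = (13.2 + 14.4 + 23.6 + 19.9 + 13.3 + 22.9 + 36.0 + 27.5 + 23.0 + 20.4) / 10 = 21.4200
UCL_s = B₄·s̄ = 2.266 × 21.4200 = 48.5377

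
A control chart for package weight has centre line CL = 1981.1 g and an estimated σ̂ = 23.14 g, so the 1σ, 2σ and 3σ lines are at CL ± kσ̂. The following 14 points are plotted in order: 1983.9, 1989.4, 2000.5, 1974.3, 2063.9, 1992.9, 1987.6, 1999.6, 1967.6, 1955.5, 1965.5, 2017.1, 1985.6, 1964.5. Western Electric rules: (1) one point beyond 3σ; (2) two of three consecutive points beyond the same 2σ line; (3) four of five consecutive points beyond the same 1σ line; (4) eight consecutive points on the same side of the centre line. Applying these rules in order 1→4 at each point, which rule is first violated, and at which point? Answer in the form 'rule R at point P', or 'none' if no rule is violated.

rule 1 at point 5

Zone of each point (C = within 1σ̂, B = 1σ̂–2σ̂, A = 2σ̂–3σ̂, * = beyond 3σ̂; sign = side of CL): 1:+C, 2:+C, 3:+C, 4:-C, 5:+*, 6:+C, 7:+C, 8:+C, 9:-C, 10:-B, 11:-C, 12:+B, 13:+C, 14:-C
Rule 1 (one point beyond the 3σ limits) is satisfied at point 5.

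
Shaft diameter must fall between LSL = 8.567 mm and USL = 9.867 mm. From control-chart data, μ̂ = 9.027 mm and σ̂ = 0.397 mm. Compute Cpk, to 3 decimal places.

Cpu = (USL − μ̂) / (3σ̂) = (9.867 − 9.027) / (3 × 0.397) = 0.7053; Cpl = (μ̂ − LSL) / (3σ̂) = (9.027 − 8.567) / (3 × 0.397) = 0.3862; Cpk = min(Cpu, Cpl) = 0.3862

0.386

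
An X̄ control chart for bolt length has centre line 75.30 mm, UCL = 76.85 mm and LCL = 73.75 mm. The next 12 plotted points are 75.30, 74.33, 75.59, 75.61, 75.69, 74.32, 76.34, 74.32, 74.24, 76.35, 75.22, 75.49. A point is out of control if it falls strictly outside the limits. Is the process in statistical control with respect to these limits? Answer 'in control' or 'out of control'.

All 12 points lie within [73.75, 76.85].

in control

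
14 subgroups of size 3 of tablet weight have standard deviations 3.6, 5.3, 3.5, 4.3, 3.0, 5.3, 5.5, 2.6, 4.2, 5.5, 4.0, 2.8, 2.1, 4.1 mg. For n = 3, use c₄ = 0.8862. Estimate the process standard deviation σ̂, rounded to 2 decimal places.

s̄ = (3.6 + 5.3 + 3.5 + 4.3 + 3.0 + 5.3 + 5.5 + 2.6 + 4.2 + 5.5 + 4.0 + 2.8 + 2.1 + 4.1) / 14 = 3.9857
σ̂ = s̄ / c₄ = 3.9857 / 0.8862 = 4.4975

4.50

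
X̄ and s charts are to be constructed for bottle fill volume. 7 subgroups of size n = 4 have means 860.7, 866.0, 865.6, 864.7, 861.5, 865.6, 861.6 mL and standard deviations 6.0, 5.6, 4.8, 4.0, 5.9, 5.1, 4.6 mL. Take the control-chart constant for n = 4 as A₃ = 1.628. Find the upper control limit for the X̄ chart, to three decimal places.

872.044

X̄̄ = (860.7 + 866.0 + 865.6 + 864.7 + 861.5 + 865.6 + 861.6) / 7 = 863.6714
s̄ = (6.0 + 5.6 + 4.8 + 4.0 + 5.9 + 5.1 + 4.6) / 7 = 5.1429
UCL = X̄̄ + A₃·s̄ = 863.6714 + 1.628 × 5.1429 = 872.0440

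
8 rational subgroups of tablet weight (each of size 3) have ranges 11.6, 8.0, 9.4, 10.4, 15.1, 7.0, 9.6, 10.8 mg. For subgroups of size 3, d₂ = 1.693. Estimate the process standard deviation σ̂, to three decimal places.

6.047

R̄ = (11.6 + 8.0 + 9.4 + 10.4 + 15.1 + 7.0 + 9.6 + 10.8) / 8 = 10.2375
σ̂ = R̄ / d₂ = 10.2375 / 1.693 = 6.0470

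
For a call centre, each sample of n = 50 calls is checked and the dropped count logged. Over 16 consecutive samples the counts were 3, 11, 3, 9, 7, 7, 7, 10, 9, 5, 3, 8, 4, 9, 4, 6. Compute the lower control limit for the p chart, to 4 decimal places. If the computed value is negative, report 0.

p̄ = Σdᵢ / (k·n) = 105 / (16 × 50) = 0.13125
LCL = p̄ − 3·√(p̄(1−p̄)/n) = 0.13125 − 3 × 0.04775 = -0.01201 → 0 (negative, so LCL = 0)

0.0000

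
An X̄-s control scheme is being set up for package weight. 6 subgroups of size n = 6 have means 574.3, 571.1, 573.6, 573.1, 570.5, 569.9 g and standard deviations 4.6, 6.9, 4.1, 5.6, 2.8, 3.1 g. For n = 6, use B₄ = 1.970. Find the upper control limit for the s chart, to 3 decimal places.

s̄ = (4.6 + 6.9 + 4.1 + 5.6 + 2.8 + 3.1) / 6 = 4.5167
UCL_s = B₄·s̄ = 1.970 × 4.5167 = 8.8978

8.898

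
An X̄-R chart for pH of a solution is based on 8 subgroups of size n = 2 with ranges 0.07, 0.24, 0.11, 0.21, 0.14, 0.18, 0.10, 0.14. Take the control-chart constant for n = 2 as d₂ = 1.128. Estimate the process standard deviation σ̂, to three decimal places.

0.132

R̄ = (0.07 + 0.24 + 0.11 + 0.21 + 0.14 + 0.18 + 0.10 + 0.14) / 8 = 0.1487
σ̂ = R̄ / d₂ = 0.1487 / 1.128 = 0.1319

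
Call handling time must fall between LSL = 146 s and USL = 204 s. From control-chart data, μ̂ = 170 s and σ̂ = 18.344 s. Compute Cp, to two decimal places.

0.53

Cp = (USL − LSL) / (6σ̂) = (204 − 146) / (6 × 18.344) = 58.0000 / 110.0640 = 0.5270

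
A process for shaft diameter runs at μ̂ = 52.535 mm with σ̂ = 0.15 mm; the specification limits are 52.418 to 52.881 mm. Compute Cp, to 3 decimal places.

0.514

Cp = (USL − LSL) / (6σ̂) = (52.881 − 52.418) / (6 × 0.15) = 0.4630 / 0.9000 = 0.5144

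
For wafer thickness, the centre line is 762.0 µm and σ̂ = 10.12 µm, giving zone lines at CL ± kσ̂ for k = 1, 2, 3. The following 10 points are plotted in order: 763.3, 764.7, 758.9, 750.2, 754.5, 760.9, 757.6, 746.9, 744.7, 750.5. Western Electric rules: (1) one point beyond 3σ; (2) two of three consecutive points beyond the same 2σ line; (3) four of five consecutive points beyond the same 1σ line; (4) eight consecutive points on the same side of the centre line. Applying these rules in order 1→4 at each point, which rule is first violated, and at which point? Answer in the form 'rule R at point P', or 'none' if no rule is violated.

Zone of each point (C = within 1σ̂, B = 1σ̂–2σ̂, A = 2σ̂–3σ̂, * = beyond 3σ̂; sign = side of CL): 1:+C, 2:+C, 3:-C, 4:-B, 5:-C, 6:-C, 7:-C, 8:-B, 9:-B, 10:-B
Rule 4 (eight consecutive points on the same side of the centre line) is satisfied at point 10.

rule 4 at point 10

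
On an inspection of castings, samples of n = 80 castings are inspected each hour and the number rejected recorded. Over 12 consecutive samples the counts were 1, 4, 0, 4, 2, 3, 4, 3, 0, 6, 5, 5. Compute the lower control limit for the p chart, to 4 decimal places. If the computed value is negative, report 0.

0.0000

p̄ = Σdᵢ / (k·n) = 37 / (12 × 80) = 0.03854
LCL = p̄ − 3·√(p̄(1−p̄)/n) = 0.03854 − 3 × 0.02152 = -0.02602 → 0 (negative, so LCL = 0)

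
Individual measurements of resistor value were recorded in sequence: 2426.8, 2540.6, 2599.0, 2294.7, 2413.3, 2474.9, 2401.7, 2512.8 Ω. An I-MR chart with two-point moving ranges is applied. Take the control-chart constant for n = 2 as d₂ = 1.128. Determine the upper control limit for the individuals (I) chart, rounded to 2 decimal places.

X̄ = (2426.8 + 2540.6 + 2599.0 + 2294.7 + 2413.3 + 2474.9 + 2401.7 + 2512.8) / 8 = 2457.9750
Moving ranges: 113.8, 58.4, 304.3, 118.6, 61.6, 73.2, 111.1; M̄R̄ = 841.0000 / 7 = 120.1429
UCL = X̄ + 3·M̄R̄/d₂ = 2457.9750 + 3 × 120.1429 / 1.128 = 2777.5039

2777.50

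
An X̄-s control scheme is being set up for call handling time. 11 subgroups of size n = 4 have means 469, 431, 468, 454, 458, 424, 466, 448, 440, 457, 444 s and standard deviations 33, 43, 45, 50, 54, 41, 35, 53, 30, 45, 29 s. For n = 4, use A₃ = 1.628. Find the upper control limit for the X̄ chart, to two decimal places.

X̄̄ = (469 + 431 + 468 + 454 + 458 + 424 + 466 + 448 + 440 + 457 + 444) / 11 = 450.8182
s̄ = (33 + 43 + 45 + 50 + 54 + 41 + 35 + 53 + 30 + 45 + 29) / 11 = 41.6364
UCL = X̄̄ + A₃·s̄ = 450.8182 + 1.628 × 41.6364 = 518.6022

518.60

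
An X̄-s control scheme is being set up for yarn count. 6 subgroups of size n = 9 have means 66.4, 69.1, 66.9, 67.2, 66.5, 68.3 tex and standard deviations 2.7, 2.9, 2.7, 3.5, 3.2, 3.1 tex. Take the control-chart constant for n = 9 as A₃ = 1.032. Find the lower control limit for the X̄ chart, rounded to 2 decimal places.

64.29

X̄̄ = (66.4 + 69.1 + 66.9 + 67.2 + 66.5 + 68.3) / 6 = 67.4000
s̄ = (2.7 + 2.9 + 2.7 + 3.5 + 3.2 + 3.1) / 6 = 3.0167
LCL = X̄̄ − A₃·s̄ = 67.4000 − 1.032 × 3.0167 = 64.2868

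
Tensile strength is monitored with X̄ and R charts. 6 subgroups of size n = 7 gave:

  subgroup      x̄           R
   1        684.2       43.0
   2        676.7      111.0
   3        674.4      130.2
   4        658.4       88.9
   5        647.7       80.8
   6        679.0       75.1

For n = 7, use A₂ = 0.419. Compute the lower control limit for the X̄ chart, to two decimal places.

X̄̄ = (684.2 + 676.7 + 674.4 + 658.4 + 647.7 + 679.0) / 6 = 4020.4000 / 6 = 670.0667
R̄ = (43.0 + 111.0 + 130.2 + 88.9 + 80.8 + 75.1) / 6 = 529.0000 / 6 = 88.1667
LCL = X̄̄ − A₂·R̄ = 670.0667 − 0.419 × 88.1667 = 633.1248

633.12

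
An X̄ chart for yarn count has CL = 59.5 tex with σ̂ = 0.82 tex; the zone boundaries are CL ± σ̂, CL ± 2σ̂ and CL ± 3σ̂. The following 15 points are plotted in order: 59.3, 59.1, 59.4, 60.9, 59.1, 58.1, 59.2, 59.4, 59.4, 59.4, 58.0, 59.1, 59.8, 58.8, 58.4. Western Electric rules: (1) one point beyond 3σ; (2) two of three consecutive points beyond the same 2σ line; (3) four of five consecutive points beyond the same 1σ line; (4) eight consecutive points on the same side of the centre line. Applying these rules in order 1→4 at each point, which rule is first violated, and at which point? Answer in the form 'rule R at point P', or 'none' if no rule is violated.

Zone of each point (C = within 1σ̂, B = 1σ̂–2σ̂, A = 2σ̂–3σ̂, * = beyond 3σ̂; sign = side of CL): 1:-C, 2:-C, 3:-C, 4:+B, 5:-C, 6:-B, 7:-C, 8:-C, 9:-C, 10:-C, 11:-B, 12:-C, 13:+C, 14:-C, 15:-B
Rule 4 (eight consecutive points on the same side of the centre line) is satisfied at point 12.

rule 4 at point 12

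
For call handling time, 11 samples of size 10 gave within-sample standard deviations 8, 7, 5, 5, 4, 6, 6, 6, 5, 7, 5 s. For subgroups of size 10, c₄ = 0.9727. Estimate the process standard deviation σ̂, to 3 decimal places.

s̄ = (8 + 7 + 5 + 5 + 4 + 6 + 6 + 6 + 5 + 7 + 5) / 11 = 5.8182
σ̂ = s̄ / c₄ = 5.8182 / 0.9727 = 5.9815

5.981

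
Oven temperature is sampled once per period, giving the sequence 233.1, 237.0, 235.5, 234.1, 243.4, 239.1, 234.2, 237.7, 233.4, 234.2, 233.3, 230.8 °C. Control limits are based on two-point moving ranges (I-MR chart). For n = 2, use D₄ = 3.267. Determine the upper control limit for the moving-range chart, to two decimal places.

11.08

Moving ranges: 3.9, 1.5, 1.4, 9.3, 4.3, 4.9, 3.5, 4.3, 0.8, 0.9, 2.5; M̄R̄ = 37.3000 / 11 = 3.3909
UCL_MR = D₄·M̄R̄ = 3.267 × 3.3909 = 11.0781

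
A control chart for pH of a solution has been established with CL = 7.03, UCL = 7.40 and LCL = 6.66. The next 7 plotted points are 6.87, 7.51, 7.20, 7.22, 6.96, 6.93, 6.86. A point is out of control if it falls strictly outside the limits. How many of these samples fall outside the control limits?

Compare each point to [6.66, 7.40]: sample 2 = 7.51 > UCL.

1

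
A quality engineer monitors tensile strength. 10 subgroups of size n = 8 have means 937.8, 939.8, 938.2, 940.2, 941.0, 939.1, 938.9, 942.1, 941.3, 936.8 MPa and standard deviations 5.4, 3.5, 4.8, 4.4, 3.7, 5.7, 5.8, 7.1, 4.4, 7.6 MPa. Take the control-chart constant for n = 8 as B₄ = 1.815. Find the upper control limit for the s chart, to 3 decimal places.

s̄ = (5.4 + 3.5 + 4.8 + 4.4 + 3.7 + 5.7 + 5.8 + 7.1 + 4.4 + 7.6) / 10 = 5.2400
UCL_s = B₄·s̄ = 1.815 × 5.2400 = 9.5106

9.511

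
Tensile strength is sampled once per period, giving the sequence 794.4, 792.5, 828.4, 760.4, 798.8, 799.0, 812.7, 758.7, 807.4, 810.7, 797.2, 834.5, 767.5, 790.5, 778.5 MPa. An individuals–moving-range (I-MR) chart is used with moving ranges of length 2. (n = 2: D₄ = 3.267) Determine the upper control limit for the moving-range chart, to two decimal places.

Moving ranges: 1.9, 35.9, 68.0, 38.4, 0.2, 13.7, 54.0, 48.7, 3.3, 13.5, 37.3, 67.0, 23.0, 12.0; M̄R̄ = 416.9000 / 14 = 29.7786
UCL_MR = D₄·M̄R̄ = 3.267 × 29.7786 = 97.2866

97.29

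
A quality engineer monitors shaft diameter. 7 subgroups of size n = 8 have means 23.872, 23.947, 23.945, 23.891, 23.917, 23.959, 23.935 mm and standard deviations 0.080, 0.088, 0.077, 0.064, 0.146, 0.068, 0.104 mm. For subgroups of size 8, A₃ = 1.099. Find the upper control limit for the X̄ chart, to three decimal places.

24.022

X̄̄ = (23.872 + 23.947 + 23.945 + 23.891 + 23.917 + 23.959 + 23.935) / 7 = 23.9237
s̄ = (0.080 + 0.088 + 0.077 + 0.064 + 0.146 + 0.068 + 0.104) / 7 = 0.0896
UCL = X̄̄ + A₃·s̄ = 23.9237 + 1.099 × 0.0896 = 24.0222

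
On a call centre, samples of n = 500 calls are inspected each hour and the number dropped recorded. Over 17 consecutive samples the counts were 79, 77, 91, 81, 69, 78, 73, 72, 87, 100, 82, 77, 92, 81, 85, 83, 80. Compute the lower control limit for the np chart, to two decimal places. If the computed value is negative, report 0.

p̄ = Σdᵢ / (k·n) = 1387 / (17 × 500) = 0.16318
LCL = np̄ − 3·√(np̄(1−p̄)) = 81.5882 − 3 × 8.2629 = 56.7996

56.80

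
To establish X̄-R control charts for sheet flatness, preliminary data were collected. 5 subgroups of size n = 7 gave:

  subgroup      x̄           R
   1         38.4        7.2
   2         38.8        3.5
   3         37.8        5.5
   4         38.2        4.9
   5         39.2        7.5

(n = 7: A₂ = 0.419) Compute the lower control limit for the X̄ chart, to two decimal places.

X̄̄ = (38.4 + 38.8 + 37.8 + 38.2 + 39.2) / 5 = 192.4000 / 5 = 38.4800
R̄ = (7.2 + 3.5 + 5.5 + 4.9 + 7.5) / 5 = 28.6000 / 5 = 5.7200
LCL = X̄̄ − A₂·R̄ = 38.4800 − 0.419 × 5.7200 = 36.0833

36.08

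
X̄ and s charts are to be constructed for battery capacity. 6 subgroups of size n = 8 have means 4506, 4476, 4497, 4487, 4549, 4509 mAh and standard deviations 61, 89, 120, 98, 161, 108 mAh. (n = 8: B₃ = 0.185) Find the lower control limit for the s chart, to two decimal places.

19.64

s̄ = (61 + 89 + 120 + 98 + 161 + 108) / 6 = 106.1667
LCL_s = B₃·s̄ = 0.185 × 106.1667 = 19.6408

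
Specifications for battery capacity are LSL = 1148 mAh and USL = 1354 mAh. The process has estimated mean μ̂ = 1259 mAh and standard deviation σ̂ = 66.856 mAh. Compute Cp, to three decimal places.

Cp = (USL − LSL) / (6σ̂) = (1354 − 1148) / (6 × 66.856) = 206.0000 / 401.1360 = 0.5135

0.514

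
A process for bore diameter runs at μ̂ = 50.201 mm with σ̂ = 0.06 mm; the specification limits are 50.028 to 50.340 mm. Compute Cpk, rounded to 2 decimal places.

Cpu = (USL − μ̂) / (3σ̂) = (50.340 − 50.201) / (3 × 0.06) = 0.7722; Cpl = (μ̂ − LSL) / (3σ̂) = (50.201 − 50.028) / (3 × 0.06) = 0.9611; Cpk = min(Cpu, Cpl) = 0.7722

0.77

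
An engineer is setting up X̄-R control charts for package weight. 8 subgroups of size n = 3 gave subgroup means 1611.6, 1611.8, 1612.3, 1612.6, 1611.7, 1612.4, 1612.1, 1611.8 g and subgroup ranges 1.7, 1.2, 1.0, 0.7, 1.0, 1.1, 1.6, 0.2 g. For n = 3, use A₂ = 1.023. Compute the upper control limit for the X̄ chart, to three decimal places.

1613.124

X̄̄ = (1611.6 + 1611.8 + 1612.3 + 1612.6 + 1611.7 + 1612.4 + 1612.1 + 1611.8) / 8 = 12896.3000 / 8 = 1612.0375
R̄ = (1.7 + 1.2 + 1.0 + 0.7 + 1.0 + 1.1 + 1.6 + 0.2) / 8 = 8.5000 / 8 = 1.0625
UCL = X̄̄ + A₂·R̄ = 1612.0375 + 1.023 × 1.0625 = 1613.1244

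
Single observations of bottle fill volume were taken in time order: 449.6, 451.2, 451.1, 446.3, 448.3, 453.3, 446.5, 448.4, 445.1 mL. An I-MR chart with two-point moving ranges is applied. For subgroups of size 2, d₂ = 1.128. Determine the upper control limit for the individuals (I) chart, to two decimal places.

457.34

X̄ = (449.6 + 451.2 + 451.1 + 446.3 + 448.3 + 453.3 + 446.5 + 448.4 + 445.1) / 9 = 448.8667
Moving ranges: 1.6, 0.1, 4.8, 2.0, 5.0, 6.8, 1.9, 3.3; M̄R̄ = 25.5000 / 8 = 3.1875
UCL = X̄ + 3·M̄R̄/d₂ = 448.8667 + 3 × 3.1875 / 1.128 = 457.3441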